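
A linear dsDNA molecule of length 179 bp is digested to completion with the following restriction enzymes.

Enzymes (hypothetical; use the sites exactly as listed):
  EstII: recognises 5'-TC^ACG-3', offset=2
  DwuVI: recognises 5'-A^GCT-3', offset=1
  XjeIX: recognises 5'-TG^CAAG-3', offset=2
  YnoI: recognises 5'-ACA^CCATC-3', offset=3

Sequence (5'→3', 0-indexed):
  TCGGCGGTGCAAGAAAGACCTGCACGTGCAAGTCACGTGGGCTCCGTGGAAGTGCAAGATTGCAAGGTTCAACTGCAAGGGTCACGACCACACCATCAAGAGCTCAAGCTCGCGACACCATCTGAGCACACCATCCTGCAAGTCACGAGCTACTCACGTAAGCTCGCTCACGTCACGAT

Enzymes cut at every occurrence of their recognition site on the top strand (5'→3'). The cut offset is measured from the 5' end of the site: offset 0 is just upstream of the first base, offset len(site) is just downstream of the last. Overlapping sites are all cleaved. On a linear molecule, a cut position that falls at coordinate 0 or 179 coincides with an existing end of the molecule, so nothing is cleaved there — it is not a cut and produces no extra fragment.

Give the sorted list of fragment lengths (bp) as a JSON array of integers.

[4,5,5,6,6,6,6,7,8,8,8,8,9,9,9,10,13,13,19,20]

Per-enzyme occurrences:
  EstII (TCACG, off=2): starts [32, 81, 142, 153, 167, 172] → cuts [34, 83, 144, 155, 169, 174]
  DwuVI (AGCT, off=1): starts [100, 106, 147, 160] → cuts [101, 107, 148, 161]
  XjeIX (TGCAAG, off=2): starts [7, 26, 52, 60, 73, 136] → cuts [9, 28, 54, 62, 75, 138]
  YnoI (ACACCATC, off=3): starts [89, 114, 127] → cuts [92, 117, 130]

All cut coordinates (distinct, sorted): [9, 28, 34, 54, 62, 75, 83, 92, 101, 107, 117, 130, 138, 144, 148, 155, 161, 169, 174]

Fragments:
  [0,9): 9 bp
  [9,28): 19 bp
  [28,34): 6 bp
  [34,54): 20 bp
  [54,62): 8 bp
  [62,75): 13 bp
  [75,83): 8 bp
  [83,92): 9 bp
  [92,101): 9 bp
  [101,107): 6 bp
  [107,117): 10 bp
  [117,130): 13 bp
  [130,138): 8 bp
  [138,144): 6 bp
  [144,148): 4 bp
  [148,155): 7 bp
  [155,161): 6 bp
  [161,169): 8 bp
  [169,174): 5 bp
  [174,179): 5 bp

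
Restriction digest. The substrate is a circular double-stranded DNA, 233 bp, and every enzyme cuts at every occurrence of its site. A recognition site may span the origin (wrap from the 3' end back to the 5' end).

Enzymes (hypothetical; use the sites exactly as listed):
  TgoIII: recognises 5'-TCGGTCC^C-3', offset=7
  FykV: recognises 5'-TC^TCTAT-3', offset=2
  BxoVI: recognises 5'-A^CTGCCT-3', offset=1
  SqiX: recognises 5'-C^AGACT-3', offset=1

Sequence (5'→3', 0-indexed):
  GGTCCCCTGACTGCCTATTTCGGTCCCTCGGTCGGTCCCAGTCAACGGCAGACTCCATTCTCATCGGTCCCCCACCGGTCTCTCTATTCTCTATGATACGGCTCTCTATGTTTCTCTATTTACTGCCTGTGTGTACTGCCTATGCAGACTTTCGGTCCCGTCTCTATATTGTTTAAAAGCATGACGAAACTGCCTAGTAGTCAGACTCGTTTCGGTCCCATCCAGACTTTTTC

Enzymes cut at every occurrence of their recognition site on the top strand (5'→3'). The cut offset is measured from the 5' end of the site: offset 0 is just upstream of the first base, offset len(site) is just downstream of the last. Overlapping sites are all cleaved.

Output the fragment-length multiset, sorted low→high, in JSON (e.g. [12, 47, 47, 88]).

[4,5,5,7,8,10,10,11,12,12,13,13,13,15,15,16,16,21,27]

Scan for sites:
  TgoIII (TCGGTCCC, off=7): starts [19, 31, 63, 151, 211, 231] → cuts [5, 26, 38, 70, 158, 218]
  FykV (TCTCTAT, off=2): starts [80, 87, 102, 112, 160] → cuts [82, 89, 104, 114, 162]
  BxoVI (ACTGCCT, off=1): starts [9, 121, 134, 188] → cuts [10, 122, 135, 189]
  SqiX (CAGACT, off=1): starts [48, 144, 201, 222] → cuts [49, 145, 202, 223]

All cut coordinates (distinct, sorted): [5, 10, 26, 38, 49, 70, 82, 89, 104, 114, 122, 135, 145, 158, 162, 189, 202, 218, 223]

Fragment lengths:
  5→10: 5 bp
  10→26: 16 bp
  26→38: 12 bp
  38→49: 11 bp
  49→70: 21 bp
  70→82: 12 bp
  82→89: 7 bp
  89→104: 15 bp
  104→114: 10 bp
  114→122: 8 bp
  122→135: 13 bp
  135→145: 10 bp
  145→158: 13 bp
  158→162: 4 bp
  162→189: 27 bp
  189→202: 13 bp
  202→218: 16 bp
  218→223: 5 bp
  223→5 (wrap): 233-223+5 = 15 bp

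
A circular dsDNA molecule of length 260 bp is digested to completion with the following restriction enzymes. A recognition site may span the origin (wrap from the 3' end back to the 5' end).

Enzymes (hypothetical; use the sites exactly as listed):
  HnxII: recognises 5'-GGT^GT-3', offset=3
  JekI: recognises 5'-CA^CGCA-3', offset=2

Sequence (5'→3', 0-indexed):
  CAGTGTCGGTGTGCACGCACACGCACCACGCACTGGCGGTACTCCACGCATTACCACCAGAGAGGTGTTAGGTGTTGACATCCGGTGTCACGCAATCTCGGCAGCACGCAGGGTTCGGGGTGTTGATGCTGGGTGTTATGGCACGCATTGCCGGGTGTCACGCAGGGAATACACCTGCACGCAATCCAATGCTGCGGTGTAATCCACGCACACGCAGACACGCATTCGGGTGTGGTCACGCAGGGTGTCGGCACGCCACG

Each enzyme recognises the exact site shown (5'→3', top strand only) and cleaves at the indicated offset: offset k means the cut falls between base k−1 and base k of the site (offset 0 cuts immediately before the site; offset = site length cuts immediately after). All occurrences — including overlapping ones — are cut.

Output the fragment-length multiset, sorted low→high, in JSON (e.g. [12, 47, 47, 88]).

Scan for sites:
  HnxII (GGTGT, off=3): starts [7, 63, 70, 83, 118, 131, 153, 195, 228, 243] → cuts [10, 66, 73, 86, 121, 134, 156, 198, 231, 246]
  JekI (CACGCA, off=2): starts [13, 19, 26, 44, 88, 104, 141, 158, 177, 204, 210, 218, 236, 256] → cuts [15, 21, 28, 46, 90, 106, 143, 160, 179, 206, 212, 220, 238, 258]

All cut coordinates (distinct, sorted): [10, 15, 21, 28, 46, 66, 73, 86, 90, 106, 121, 134, 143, 156, 160, 179, 198, 206, 212, 220, 231, 238, 246, 258]

Fragment lengths:
  10→15: 5 bp
  15→21: 6 bp
  21→28: 7 bp
  28→46: 18 bp
  46→66: 20 bp
  66→73: 7 bp
  73→86: 13 bp
  86→90: 4 bp
  90→106: 16 bp
  106→121: 15 bp
  121→134: 13 bp
  134→143: 9 bp
  143→156: 13 bp
  156→160: 4 bp
  160→179: 19 bp
  179→198: 19 bp
  198→206: 8 bp
  206→212: 6 bp
  212→220: 8 bp
  220→231: 11 bp
  231→238: 7 bp
  238→246: 8 bp
  246→258: 12 bp
  258→10 (wrap): 260-258+10 = 12 bp

[4,4,5,6,6,7,7,7,8,8,8,9,11,12,12,13,13,13,15,16,18,19,19,20]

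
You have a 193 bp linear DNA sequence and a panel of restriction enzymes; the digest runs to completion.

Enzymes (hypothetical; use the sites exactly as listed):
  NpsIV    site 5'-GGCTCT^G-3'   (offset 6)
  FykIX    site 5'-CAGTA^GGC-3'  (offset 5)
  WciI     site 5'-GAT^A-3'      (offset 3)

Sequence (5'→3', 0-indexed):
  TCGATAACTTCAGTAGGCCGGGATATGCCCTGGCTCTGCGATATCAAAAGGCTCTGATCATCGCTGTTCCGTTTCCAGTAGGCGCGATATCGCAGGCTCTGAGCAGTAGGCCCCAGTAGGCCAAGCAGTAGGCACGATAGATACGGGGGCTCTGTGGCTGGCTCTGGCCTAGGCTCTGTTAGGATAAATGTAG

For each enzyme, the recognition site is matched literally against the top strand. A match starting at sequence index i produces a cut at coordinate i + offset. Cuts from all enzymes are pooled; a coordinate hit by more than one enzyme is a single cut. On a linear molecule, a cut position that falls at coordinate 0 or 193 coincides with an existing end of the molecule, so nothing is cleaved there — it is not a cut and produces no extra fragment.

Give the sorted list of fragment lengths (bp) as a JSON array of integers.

[4,5,5,8,8,8,8,8,9,10,10,11,12,12,12,12,13,13,25]

Site scan:
  NpsIV GGCTCTG/6: at [31, 49, 94, 147, 159, 171] ⇒ [37, 55, 100, 153, 165, 177]
  FykIX CAGTAGGC/5: at [10, 75, 103, 113, 125] ⇒ [15, 80, 108, 118, 130]
  WciI GATA/3: at [2, 21, 39, 85, 135, 139, 182] ⇒ [5, 24, 42, 88, 138, 142, 185]

Pooled cuts: [5, 15, 24, 37, 42, 55, 80, 88, 100, 108, 118, 130, 138, 142, 153, 165, 177, 185]

Fragments:
  [0,5): 5 bp
  [5,15): 10 bp
  [15,24): 9 bp
  [24,37): 13 bp
  [37,42): 5 bp
  [42,55): 13 bp
  [55,80): 25 bp
  [80,88): 8 bp
  [88,100): 12 bp
  [100,108): 8 bp
  [108,118): 10 bp
  [118,130): 12 bp
  [130,138): 8 bp
  [138,142): 4 bp
  [142,153): 11 bp
  [153,165): 12 bp
  [165,177): 12 bp
  [177,185): 8 bp
  [185,193): 8 bp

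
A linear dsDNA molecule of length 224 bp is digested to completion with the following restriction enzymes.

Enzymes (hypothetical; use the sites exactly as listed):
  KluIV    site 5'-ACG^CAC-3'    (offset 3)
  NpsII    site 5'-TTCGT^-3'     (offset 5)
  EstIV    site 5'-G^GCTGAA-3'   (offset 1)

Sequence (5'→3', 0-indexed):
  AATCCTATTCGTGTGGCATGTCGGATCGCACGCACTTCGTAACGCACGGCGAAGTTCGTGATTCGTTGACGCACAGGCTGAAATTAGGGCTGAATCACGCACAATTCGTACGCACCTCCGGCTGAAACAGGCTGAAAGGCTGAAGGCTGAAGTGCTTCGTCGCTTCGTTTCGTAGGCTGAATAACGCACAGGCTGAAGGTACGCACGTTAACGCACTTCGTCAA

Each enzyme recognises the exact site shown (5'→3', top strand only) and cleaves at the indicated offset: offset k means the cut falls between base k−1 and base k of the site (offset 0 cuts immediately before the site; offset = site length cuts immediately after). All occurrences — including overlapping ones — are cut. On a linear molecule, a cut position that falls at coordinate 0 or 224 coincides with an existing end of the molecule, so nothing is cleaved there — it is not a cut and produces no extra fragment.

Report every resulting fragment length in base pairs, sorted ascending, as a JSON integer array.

Per-enzyme occurrences:
  KluIV ACGCAC/3: at [29, 41, 68, 96, 109, 183, 200, 210] ⇒ [32, 44, 71, 99, 112, 186, 203, 213]
  NpsII TTCGT/5: at [7, 35, 54, 61, 104, 155, 163, 168, 216] ⇒ [12, 40, 59, 66, 109, 160, 168, 173, 221]
  EstIV GGCTGAA/1: at [75, 87, 119, 129, 137, 144, 174, 190] ⇒ [76, 88, 120, 130, 138, 145, 175, 191]

Pooled cuts: [12, 32, 40, 44, 59, 66, 71, 76, 88, 99, 109, 112, 120, 130, 138, 145, 160, 168, 173, 175, 186, 191, 203, 213, 221]

Fragments:
  [0,12): 12 bp
  [12,32): 20 bp
  [32,40): 8 bp
  [40,44): 4 bp
  [44,59): 15 bp
  [59,66): 7 bp
  [66,71): 5 bp
  [71,76): 5 bp
  [76,88): 12 bp
  [88,99): 11 bp
  [99,109): 10 bp
  [109,112): 3 bp
  [112,120): 8 bp
  [120,130): 10 bp
  [130,138): 8 bp
  [138,145): 7 bp
  [145,160): 15 bp
  [160,168): 8 bp
  [168,173): 5 bp
  [173,175): 2 bp
  [175,186): 11 bp
  [186,191): 5 bp
  [191,203): 12 bp
  [203,213): 10 bp
  [213,221): 8 bp
  [221,224): 3 bp

[2,3,3,4,5,5,5,5,7,7,8,8,8,8,8,10,10,10,11,11,12,12,12,15,15,20]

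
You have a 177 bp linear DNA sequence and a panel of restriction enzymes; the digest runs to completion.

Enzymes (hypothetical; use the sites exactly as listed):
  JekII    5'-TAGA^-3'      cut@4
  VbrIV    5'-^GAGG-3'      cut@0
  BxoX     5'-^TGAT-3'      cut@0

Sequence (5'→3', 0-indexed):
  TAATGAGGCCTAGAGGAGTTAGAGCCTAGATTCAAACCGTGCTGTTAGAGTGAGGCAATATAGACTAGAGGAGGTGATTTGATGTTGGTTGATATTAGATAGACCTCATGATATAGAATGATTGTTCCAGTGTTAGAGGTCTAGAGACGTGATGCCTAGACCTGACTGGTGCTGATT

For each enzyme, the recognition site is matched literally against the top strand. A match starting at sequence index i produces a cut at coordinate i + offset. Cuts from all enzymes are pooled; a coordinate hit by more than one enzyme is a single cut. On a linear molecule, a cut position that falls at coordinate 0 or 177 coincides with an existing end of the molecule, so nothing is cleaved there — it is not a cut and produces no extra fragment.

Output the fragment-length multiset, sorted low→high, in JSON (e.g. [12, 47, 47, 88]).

Scan for sites:
  JekII TAGA/4: at [10, 19, 26, 45, 60, 65, 95, 99, 113, 133, 141, 156] ⇒ [14, 23, 30, 49, 64, 69, 99, 103, 117, 137, 145, 160]
  VbrIV GAGG/0: at [4, 12, 51, 67, 70, 135] ⇒ [4, 12, 51, 67, 70, 135]
  BxoX TGAT/0: at [74, 79, 89, 108, 118, 149, 172] ⇒ [74, 79, 89, 108, 118, 149, 172]

Pooled cuts: [4, 12, 14, 23, 30, 49, 51, 64, 67, 69, 70, 74, 79, 89, 99, 103, 108, 117, 118, 135, 137, 145, 149, 160, 172]

Fragments:
  [0,4): 4 bp
  [4,12): 8 bp
  [12,14): 2 bp
  [14,23): 9 bp
  [23,30): 7 bp
  [30,49): 19 bp
  [49,51): 2 bp
  [51,64): 13 bp
  [64,67): 3 bp
  [67,69): 2 bp
  [69,70): 1 bp
  [70,74): 4 bp
  [74,79): 5 bp
  [79,89): 10 bp
  [89,99): 10 bp
  [99,103): 4 bp
  [103,108): 5 bp
  [108,117): 9 bp
  [117,118): 1 bp
  [118,135): 17 bp
  [135,137): 2 bp
  [137,145): 8 bp
  [145,149): 4 bp
  [149,160): 11 bp
  [160,172): 12 bp
  [172,177): 5 bp

[1,1,2,2,2,2,3,4,4,4,4,5,5,5,7,8,8,9,9,10,10,11,12,13,17,19]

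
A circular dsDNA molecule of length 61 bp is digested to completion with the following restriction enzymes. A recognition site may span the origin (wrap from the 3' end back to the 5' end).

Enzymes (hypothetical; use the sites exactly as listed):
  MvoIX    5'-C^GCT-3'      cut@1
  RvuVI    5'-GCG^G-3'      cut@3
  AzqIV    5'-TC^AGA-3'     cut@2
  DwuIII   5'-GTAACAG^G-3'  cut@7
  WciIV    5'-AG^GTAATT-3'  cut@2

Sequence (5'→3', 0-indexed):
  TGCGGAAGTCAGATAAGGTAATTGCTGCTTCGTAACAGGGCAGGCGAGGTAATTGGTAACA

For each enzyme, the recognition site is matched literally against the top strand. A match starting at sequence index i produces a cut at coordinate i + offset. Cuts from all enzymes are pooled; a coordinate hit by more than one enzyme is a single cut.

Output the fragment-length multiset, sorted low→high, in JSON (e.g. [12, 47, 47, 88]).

[6,7,10,17,21]

Scan for sites:
  MvoIX (CGCT, off=1): no sites
  RvuVI GCGG/3: at [1] ⇒ [4]
  AzqIV TCAGA/2: at [8] ⇒ [10]
  DwuIII GTAACAGG/7: at [31] ⇒ [38]
  WciIV AGGTAATT/2: at [15, 46] ⇒ [17, 48]

All cut coordinates (distinct, sorted): [4, 10, 17, 38, 48]

Fragments:
  4→10: 6 bp
  10→17: 7 bp
  17→38: 21 bp
  38→48: 10 bp
  48→4 (wrap): 61-48+4 = 17 bp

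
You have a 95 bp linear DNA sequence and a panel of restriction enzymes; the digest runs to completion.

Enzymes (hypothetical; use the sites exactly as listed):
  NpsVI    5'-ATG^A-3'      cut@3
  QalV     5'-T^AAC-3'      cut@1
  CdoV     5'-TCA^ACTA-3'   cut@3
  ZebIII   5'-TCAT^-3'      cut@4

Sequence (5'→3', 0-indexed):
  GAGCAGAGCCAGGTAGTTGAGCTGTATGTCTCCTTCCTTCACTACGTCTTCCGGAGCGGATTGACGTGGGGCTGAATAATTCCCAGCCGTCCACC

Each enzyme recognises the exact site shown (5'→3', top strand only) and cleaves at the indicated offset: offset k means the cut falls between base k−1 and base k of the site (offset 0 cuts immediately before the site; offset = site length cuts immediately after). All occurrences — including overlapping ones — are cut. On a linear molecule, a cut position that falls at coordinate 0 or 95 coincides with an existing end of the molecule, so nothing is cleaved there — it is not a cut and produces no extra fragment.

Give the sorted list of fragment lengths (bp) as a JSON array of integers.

[95]

Scan for sites:
  NpsVI (ATGA, off=3): no sites
  QalV (TAAC, off=1): no sites
  CdoV (TCAACTA, off=3): no sites
  ZebIII (TCAT, off=4): no sites

Pooled cuts: ∅

Fragments:
  no cuts → one linear fragment of 95 bp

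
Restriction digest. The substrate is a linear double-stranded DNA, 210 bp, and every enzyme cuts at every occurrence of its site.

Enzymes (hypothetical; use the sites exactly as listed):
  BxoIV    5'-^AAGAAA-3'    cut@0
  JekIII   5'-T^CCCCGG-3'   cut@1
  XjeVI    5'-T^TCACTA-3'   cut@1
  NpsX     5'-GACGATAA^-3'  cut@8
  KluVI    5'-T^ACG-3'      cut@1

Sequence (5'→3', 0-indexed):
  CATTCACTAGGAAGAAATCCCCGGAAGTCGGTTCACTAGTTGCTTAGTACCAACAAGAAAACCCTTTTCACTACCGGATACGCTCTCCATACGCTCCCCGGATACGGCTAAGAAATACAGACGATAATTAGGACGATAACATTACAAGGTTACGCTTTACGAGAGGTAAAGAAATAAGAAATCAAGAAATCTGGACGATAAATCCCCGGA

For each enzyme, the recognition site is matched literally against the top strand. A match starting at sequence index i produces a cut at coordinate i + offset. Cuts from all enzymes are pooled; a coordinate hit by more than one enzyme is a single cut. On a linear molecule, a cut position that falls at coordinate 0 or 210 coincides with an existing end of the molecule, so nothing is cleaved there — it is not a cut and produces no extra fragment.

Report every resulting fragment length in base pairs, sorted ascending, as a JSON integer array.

Scan for sites:
  BxoIV AAGAAA/0: at [11, 54, 109, 168, 175, 183] ⇒ [11, 54, 109, 168, 175, 183]
  JekIII TCCCCGG/1: at [17, 94, 202] ⇒ [18, 95, 203]
  XjeVI TTCACTA/1: at [2, 31, 66] ⇒ [3, 32, 67]
  NpsX GACGATAA/8: at [119, 131, 193] ⇒ [127, 139, 201]
  KluVI TACG/1: at [78, 89, 102, 150, 157] ⇒ [79, 90, 103, 151, 158]

Pooled cuts: [3, 11, 18, 32, 54, 67, 79, 90, 95, 103, 109, 127, 139, 151, 158, 168, 175, 183, 201, 203]

Fragment lengths:
  [0,3): 3 bp
  [3,11): 8 bp
  [11,18): 7 bp
  [18,32): 14 bp
  [32,54): 22 bp
  [54,67): 13 bp
  [67,79): 12 bp
  [79,90): 11 bp
  [90,95): 5 bp
  [95,103): 8 bp
  [103,109): 6 bp
  [109,127): 18 bp
  [127,139): 12 bp
  [139,151): 12 bp
  [151,158): 7 bp
  [158,168): 10 bp
  [168,175): 7 bp
  [175,183): 8 bp
  [183,201): 18 bp
  [201,203): 2 bp
  [203,210): 7 bp

[2,3,5,6,7,7,7,7,8,8,8,10,11,12,12,12,13,14,18,18,22]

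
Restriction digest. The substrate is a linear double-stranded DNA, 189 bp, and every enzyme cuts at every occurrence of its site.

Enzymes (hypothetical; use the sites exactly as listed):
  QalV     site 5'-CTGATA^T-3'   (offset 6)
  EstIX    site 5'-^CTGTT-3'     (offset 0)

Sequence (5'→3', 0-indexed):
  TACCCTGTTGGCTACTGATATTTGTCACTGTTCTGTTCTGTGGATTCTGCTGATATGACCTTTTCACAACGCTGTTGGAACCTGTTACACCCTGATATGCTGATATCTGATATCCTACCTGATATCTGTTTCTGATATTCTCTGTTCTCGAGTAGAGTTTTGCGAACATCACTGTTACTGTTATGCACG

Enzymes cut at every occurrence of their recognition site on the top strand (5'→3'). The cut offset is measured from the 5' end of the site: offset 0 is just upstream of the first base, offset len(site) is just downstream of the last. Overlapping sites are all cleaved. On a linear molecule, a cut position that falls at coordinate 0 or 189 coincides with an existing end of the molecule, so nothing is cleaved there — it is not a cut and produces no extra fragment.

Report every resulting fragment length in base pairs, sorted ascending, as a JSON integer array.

[1,4,4,5,6,7,7,8,10,12,12,12,16,16,16,23,30]

Site scan:
  QalV (CTGATAT, off=6): starts [14, 49, 91, 99, 106, 118, 131] → cuts [20, 55, 97, 105, 112, 124, 137]
  EstIX (CTGTT, off=0): starts [4, 27, 32, 71, 81, 125, 141, 171, 177] → cuts [4, 27, 32, 71, 81, 125, 141, 171, 177]

Pooled cuts: [4, 20, 27, 32, 55, 71, 81, 97, 105, 112, 124, 125, 137, 141, 171, 177]

Fragments:
  [0,4): 4 bp
  [4,20): 16 bp
  [20,27): 7 bp
  [27,32): 5 bp
  [32,55): 23 bp
  [55,71): 16 bp
  [71,81): 10 bp
  [81,97): 16 bp
  [97,105): 8 bp
  [105,112): 7 bp
  [112,124): 12 bp
  [124,125): 1 bp
  [125,137): 12 bp
  [137,141): 4 bp
  [141,171): 30 bp
  [171,177): 6 bp
  [177,189): 12 bp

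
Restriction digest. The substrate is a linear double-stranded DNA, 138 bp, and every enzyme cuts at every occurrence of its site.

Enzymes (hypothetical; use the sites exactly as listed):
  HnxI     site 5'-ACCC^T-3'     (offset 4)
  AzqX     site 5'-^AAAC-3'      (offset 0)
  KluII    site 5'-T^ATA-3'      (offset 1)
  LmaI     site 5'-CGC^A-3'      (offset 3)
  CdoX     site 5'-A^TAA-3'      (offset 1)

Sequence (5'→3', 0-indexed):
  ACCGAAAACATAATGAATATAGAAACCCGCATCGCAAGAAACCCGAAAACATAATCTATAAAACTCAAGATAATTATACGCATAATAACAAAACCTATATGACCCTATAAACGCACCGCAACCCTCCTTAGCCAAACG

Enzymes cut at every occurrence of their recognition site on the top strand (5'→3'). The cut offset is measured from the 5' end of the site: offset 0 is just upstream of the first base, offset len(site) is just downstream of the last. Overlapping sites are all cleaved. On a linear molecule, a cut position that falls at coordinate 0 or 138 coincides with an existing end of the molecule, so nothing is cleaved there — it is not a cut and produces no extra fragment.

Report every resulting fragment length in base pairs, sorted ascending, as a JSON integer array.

Per-enzyme occurrences:
  HnxI (ACCCT, off=4): starts [101, 120] → cuts [105, 124]
  AzqX (AAAC, off=0): starts [5, 22, 38, 46, 60, 90, 108, 133] → cuts [5, 22, 38, 46, 60, 90, 108, 133]
  KluII (TATA, off=1): starts [17, 56, 74, 95, 105] → cuts [18, 57, 75, 96, 106]
  LmaI (CGCA, off=3): starts [27, 32, 78, 111, 116] → cuts [30, 35, 81, 114, 119]
  CdoX (ATAA, off=1): starts [9, 50, 57, 69, 81, 84, 106] → cuts [10, 51, 58, 70, 82, 85, 107]

Pooled cuts: [5, 10, 18, 22, 30, 35, 38, 46, 51, 57, 58, 60, 70, 75, 81, 82, 85, 90, 96, 105, 106, 107, 108, 114, 119, 124, 133]

Fragment lengths:
  [0,5): 5 bp
  [5,10): 5 bp
  [10,18): 8 bp
  [18,22): 4 bp
  [22,30): 8 bp
  [30,35): 5 bp
  [35,38): 3 bp
  [38,46): 8 bp
  [46,51): 5 bp
  [51,57): 6 bp
  [57,58): 1 bp
  [58,60): 2 bp
  [60,70): 10 bp
  [70,75): 5 bp
  [75,81): 6 bp
  [81,82): 1 bp
  [82,85): 3 bp
  [85,90): 5 bp
  [90,96): 6 bp
  [96,105): 9 bp
  [105,106): 1 bp
  [106,107): 1 bp
  [107,108): 1 bp
  [108,114): 6 bp
  [114,119): 5 bp
  [119,124): 5 bp
  [124,133): 9 bp
  [133,138): 5 bp

[1,1,1,1,1,2,3,3,4,5,5,5,5,5,5,5,5,5,6,6,6,6,8,8,8,9,9,10]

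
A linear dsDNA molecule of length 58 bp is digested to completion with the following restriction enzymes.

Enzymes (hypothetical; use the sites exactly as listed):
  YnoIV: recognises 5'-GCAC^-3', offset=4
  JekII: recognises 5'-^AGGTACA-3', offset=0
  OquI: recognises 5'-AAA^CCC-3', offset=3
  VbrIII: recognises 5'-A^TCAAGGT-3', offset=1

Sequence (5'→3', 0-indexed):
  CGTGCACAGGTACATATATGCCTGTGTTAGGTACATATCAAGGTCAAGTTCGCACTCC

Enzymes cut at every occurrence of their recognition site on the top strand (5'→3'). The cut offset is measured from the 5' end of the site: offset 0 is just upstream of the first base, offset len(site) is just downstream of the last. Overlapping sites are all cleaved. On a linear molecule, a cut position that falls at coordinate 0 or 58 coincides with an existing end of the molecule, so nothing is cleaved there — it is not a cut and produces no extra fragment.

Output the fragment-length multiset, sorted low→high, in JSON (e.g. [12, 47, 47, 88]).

[3,7,9,18,21]

Per-enzyme occurrences:
  YnoIV (GCAC, off=4): starts [3, 51] → cuts [7, 55]
  JekII (AGGTACA, off=0): starts [7, 28] → cuts [7, 28]
  OquI (AAACCC, off=3): no sites
  VbrIII (ATCAAGGT, off=1): starts [36] → cuts [37]

All cut coordinates (distinct, sorted): [7, 28, 37, 55]

Fragment lengths:
  [0,7): 7 bp
  [7,28): 21 bp
  [28,37): 9 bp
  [37,55): 18 bp
  [55,58): 3 bp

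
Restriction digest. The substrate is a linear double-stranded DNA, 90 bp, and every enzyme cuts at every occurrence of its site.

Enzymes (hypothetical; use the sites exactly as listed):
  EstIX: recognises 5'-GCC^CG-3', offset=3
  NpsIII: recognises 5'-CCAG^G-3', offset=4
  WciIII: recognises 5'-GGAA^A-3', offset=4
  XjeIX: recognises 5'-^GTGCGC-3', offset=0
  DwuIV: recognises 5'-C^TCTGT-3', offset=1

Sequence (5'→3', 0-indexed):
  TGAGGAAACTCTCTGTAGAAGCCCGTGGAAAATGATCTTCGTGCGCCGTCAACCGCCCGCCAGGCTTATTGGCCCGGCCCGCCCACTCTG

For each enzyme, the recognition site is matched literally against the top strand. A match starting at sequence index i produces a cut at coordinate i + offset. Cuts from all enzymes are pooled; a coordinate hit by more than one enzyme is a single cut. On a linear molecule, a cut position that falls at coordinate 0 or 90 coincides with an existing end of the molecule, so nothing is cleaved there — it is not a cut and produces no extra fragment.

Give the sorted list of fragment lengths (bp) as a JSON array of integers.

[4,5,6,7,7,10,11,11,12,17]

Scan for sites:
  EstIX GCCCG/3: at [20, 54, 71, 76] ⇒ [23, 57, 74, 79]
  NpsIII CCAGG/4: at [59] ⇒ [63]
  WciIII GGAAA/4: at [3, 26] ⇒ [7, 30]
  XjeIX GTGCGC/0: at [40] ⇒ [40]
  DwuIV CTCTGT/1: at [10] ⇒ [11]

Pooled cuts: [7, 11, 23, 30, 40, 57, 63, 74, 79]

Fragment lengths:
  [0,7): 7 bp
  [7,11): 4 bp
  [11,23): 12 bp
  [23,30): 7 bp
  [30,40): 10 bp
  [40,57): 17 bp
  [57,63): 6 bp
  [63,74): 11 bp
  [74,79): 5 bp
  [79,90): 11 bp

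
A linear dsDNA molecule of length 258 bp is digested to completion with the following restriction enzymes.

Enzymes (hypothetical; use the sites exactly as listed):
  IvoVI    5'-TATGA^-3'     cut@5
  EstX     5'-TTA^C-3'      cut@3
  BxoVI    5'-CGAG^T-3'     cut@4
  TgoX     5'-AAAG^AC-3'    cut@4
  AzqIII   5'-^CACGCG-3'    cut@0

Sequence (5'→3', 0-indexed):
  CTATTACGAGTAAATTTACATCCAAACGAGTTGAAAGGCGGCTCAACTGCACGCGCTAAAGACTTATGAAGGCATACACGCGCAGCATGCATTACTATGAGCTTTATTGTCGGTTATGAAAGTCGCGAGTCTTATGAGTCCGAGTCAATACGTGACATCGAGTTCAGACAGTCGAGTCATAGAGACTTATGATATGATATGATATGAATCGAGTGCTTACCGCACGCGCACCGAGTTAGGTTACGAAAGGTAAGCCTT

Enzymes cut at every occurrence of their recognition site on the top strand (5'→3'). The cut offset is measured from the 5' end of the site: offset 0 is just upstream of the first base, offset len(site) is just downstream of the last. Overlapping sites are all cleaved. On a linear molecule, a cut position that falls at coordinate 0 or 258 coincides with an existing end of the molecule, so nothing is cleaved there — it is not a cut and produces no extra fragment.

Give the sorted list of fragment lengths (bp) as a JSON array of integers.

[3,4,5,5,5,6,6,6,6,7,7,8,8,8,8,10,12,12,13,14,15,16,18,18,19,19]

Site scan:
  IvoVI (TATGA, off=5): starts [64, 95, 114, 132, 187, 192, 197, 202] → cuts [69, 100, 119, 137, 192, 197, 202, 207]
  EstX (TTAC, off=3): starts [3, 15, 91, 216, 240] → cuts [6, 18, 94, 219, 243]
  BxoVI (CGAGT, off=4): starts [6, 26, 125, 140, 158, 172, 209, 231] → cuts [10, 30, 129, 144, 162, 176, 213, 235]
  TgoX (AAAGAC, off=4): starts [57] → cuts [61]
  AzqIII (CACGCG, off=0): starts [49, 76, 222] → cuts [49, 76, 222]

All cut coordinates (distinct, sorted): [6, 10, 18, 30, 49, 61, 69, 76, 94, 100, 119, 129, 137, 144, 162, 176, 192, 197, 202, 207, 213, 219, 222, 235, 243]

Fragments:
  [0,6): 6 bp
  [6,10): 4 bp
  [10,18): 8 bp
  [18,30): 12 bp
  [30,49): 19 bp
  [49,61): 12 bp
  [61,69): 8 bp
  [69,76): 7 bp
  [76,94): 18 bp
  [94,100): 6 bp
  [100,119): 19 bp
  [119,129): 10 bp
  [129,137): 8 bp
  [137,144): 7 bp
  [144,162): 18 bp
  [162,176): 14 bp
  [176,192): 16 bp
  [192,197): 5 bp
  [197,202): 5 bp
  [202,207): 5 bp
  [207,213): 6 bp
  [213,219): 6 bp
  [219,222): 3 bp
  [222,235): 13 bp
  [235,243): 8 bp
  [243,258): 15 bp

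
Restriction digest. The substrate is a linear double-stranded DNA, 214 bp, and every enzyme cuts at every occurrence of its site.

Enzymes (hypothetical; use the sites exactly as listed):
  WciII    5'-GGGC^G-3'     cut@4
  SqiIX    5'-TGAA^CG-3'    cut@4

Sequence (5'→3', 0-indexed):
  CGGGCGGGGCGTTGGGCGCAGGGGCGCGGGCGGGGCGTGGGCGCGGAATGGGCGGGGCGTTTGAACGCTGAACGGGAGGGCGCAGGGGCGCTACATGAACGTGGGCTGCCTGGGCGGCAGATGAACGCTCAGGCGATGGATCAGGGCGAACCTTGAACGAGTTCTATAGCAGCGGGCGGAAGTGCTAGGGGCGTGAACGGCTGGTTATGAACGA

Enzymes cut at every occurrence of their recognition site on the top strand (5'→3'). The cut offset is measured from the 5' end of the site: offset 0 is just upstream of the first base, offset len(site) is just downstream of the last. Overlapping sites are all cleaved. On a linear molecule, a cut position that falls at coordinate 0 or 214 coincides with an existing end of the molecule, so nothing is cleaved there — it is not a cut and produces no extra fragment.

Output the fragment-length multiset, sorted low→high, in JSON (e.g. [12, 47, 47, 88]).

Scan for sites:
  WciII (GGGCG, off=4): starts [1, 6, 13, 21, 27, 32, 38, 49, 54, 77, 85, 111, 143, 173, 188] → cuts [5, 10, 17, 25, 31, 36, 42, 53, 58, 81, 89, 115, 147, 177, 192]
  SqiIX (TGAACG, off=4): starts [61, 68, 95, 121, 153, 193, 207] → cuts [65, 72, 99, 125, 157, 197, 211]

All cut coordinates (distinct, sorted): [5, 10, 17, 25, 31, 36, 42, 53, 58, 65, 72, 81, 89, 99, 115, 125, 147, 157, 177, 192, 197, 211]

Fragments:
  [0,5): 5 bp
  [5,10): 5 bp
  [10,17): 7 bp
  [17,25): 8 bp
  [25,31): 6 bp
  [31,36): 5 bp
  [36,42): 6 bp
  [42,53): 11 bp
  [53,58): 5 bp
  [58,65): 7 bp
  [65,72): 7 bp
  [72,81): 9 bp
  [81,89): 8 bp
  [89,99): 10 bp
  [99,115): 16 bp
  [115,125): 10 bp
  [125,147): 22 bp
  [147,157): 10 bp
  [157,177): 20 bp
  [177,192): 15 bp
  [192,197): 5 bp
  [197,211): 14 bp
  [211,214): 3 bp

[3,5,5,5,5,5,6,6,7,7,7,8,8,9,10,10,10,11,14,15,16,20,22]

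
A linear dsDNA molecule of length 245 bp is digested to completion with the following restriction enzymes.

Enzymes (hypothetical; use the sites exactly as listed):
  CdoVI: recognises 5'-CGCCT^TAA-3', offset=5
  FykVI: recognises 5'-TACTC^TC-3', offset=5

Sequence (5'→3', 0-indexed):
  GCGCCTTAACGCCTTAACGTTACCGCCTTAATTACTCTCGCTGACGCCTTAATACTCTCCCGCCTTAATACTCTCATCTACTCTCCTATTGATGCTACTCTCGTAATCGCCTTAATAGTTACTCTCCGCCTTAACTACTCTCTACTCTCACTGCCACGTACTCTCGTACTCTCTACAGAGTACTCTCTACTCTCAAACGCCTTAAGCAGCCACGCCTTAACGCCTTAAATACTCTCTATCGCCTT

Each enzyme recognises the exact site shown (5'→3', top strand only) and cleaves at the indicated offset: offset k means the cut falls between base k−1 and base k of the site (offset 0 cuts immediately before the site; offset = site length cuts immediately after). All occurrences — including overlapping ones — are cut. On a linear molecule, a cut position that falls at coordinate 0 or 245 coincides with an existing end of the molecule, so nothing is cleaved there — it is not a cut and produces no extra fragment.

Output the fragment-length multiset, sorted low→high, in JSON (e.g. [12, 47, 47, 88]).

Site scan:
  CdoVI (CGCCTTAA, off=5): starts [1, 9, 23, 44, 60, 107, 126, 197, 212, 220] → cuts [6, 14, 28, 49, 65, 112, 131, 202, 217, 225]
  FykVI (TACTCTC, off=5): starts [32, 52, 68, 78, 95, 119, 135, 142, 158, 166, 180, 187, 229] → cuts [37, 57, 73, 83, 100, 124, 140, 147, 163, 171, 185, 192, 234]

Pooled cuts: [6, 14, 28, 37, 49, 57, 65, 73, 83, 100, 112, 124, 131, 140, 147, 163, 171, 185, 192, 202, 217, 225, 234]

Fragment lengths:
  [0,6): 6 bp
  [6,14): 8 bp
  [14,28): 14 bp
  [28,37): 9 bp
  [37,49): 12 bp
  [49,57): 8 bp
  [57,65): 8 bp
  [65,73): 8 bp
  [73,83): 10 bp
  [83,100): 17 bp
  [100,112): 12 bp
  [112,124): 12 bp
  [124,131): 7 bp
  [131,140): 9 bp
  [140,147): 7 bp
  [147,163): 16 bp
  [163,171): 8 bp
  [171,185): 14 bp
  [185,192): 7 bp
  [192,202): 10 bp
  [202,217): 15 bp
  [217,225): 8 bp
  [225,234): 9 bp
  [234,245): 11 bp

[6,7,7,7,8,8,8,8,8,8,9,9,9,10,10,11,12,12,12,14,14,15,16,17]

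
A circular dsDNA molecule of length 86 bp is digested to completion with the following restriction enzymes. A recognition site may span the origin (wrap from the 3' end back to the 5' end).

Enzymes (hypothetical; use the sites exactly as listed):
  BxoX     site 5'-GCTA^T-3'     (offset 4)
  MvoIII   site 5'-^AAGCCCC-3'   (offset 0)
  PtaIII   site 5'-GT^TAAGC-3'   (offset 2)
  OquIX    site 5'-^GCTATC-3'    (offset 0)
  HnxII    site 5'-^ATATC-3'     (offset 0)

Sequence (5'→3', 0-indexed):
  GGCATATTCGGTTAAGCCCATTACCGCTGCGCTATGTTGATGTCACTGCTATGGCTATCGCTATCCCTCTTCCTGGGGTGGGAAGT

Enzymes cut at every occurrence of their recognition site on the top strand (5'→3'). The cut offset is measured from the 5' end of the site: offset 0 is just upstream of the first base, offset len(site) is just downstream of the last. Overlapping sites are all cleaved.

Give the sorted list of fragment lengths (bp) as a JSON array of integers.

[2,2,4,4,17,22,35]

Scan for sites:
  BxoX GCTAT/4: at [30, 47, 53, 59] ⇒ [34, 51, 57, 63]
  MvoIII (AAGCCCC, off=0): no sites
  PtaIII GTTAAGC/2: at [10] ⇒ [12]
  OquIX GCTATC/0: at [53, 59] ⇒ [53, 59]
  HnxII (ATATC, off=0): no sites

All cut coordinates (distinct, sorted): [12, 34, 51, 53, 57, 59, 63]

Fragment lengths:
  12→34: 22 bp
  34→51: 17 bp
  51→53: 2 bp
  53→57: 4 bp
  57→59: 2 bp
  59→63: 4 bp
  63→12 (wrap): 86-63+12 = 35 bp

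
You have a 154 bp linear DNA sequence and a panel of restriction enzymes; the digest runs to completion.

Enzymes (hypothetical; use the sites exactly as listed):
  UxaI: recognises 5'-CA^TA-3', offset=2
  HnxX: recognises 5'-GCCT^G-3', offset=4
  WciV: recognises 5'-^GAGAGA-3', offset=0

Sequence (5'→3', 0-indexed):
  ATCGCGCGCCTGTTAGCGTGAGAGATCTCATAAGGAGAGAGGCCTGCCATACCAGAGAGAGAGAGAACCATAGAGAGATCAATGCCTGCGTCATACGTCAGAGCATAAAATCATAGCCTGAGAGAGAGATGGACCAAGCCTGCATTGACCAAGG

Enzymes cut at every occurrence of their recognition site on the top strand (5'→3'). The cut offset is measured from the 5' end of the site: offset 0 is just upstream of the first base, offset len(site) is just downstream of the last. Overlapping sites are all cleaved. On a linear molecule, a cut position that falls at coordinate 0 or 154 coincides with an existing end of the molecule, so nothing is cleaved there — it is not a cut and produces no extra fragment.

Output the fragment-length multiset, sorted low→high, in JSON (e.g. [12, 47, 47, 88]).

Scan for sites:
  UxaI (CATA, off=2): starts [28, 47, 68, 91, 103, 111] → cuts [30, 49, 70, 93, 105, 113]
  HnxX (GCCTG, off=4): starts [7, 41, 83, 115, 137] → cuts [11, 45, 87, 119, 141]
  WciV (GAGAGA, off=0): starts [19, 34, 54, 56, 58, 60, 72, 119, 121, 123] → cuts [19, 34, 54, 56, 58, 60, 72, 119, 121, 123]

All cut coordinates (distinct, sorted): [11, 19, 30, 34, 45, 49, 54, 56, 58, 60, 70, 72, 87, 93, 105, 113, 119, 121, 123, 141]

Fragment lengths:
  [0,11): 11 bp
  [11,19): 8 bp
  [19,30): 11 bp
  [30,34): 4 bp
  [34,45): 11 bp
  [45,49): 4 bp
  [49,54): 5 bp
  [54,56): 2 bp
  [56,58): 2 bp
  [58,60): 2 bp
  [60,70): 10 bp
  [70,72): 2 bp
  [72,87): 15 bp
  [87,93): 6 bp
  [93,105): 12 bp
  [105,113): 8 bp
  [113,119): 6 bp
  [119,121): 2 bp
  [121,123): 2 bp
  [123,141): 18 bp
  [141,154): 13 bp

[2,2,2,2,2,2,4,4,5,6,6,8,8,10,11,11,11,12,13,15,18]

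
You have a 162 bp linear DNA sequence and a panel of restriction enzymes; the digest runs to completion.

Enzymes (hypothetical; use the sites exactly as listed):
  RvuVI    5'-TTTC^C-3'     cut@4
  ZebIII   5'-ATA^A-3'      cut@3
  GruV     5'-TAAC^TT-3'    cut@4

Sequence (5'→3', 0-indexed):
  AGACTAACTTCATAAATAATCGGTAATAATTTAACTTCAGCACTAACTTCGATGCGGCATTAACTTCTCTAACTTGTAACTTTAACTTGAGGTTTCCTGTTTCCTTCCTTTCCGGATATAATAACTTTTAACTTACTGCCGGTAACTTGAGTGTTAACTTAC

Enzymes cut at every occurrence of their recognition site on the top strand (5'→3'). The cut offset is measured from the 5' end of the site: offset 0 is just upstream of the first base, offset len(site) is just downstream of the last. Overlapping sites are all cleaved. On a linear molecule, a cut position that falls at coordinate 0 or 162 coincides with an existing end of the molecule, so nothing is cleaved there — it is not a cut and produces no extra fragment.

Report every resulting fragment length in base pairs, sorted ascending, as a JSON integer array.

Scan for sites:
  RvuVI (TTTCC, off=4): starts [92, 99, 108] → cuts [96, 103, 112]
  ZebIII (ATAA, off=3): starts [11, 15, 25, 117, 120] → cuts [14, 18, 28, 120, 123]
  GruV (TAACTT, off=4): starts [4, 31, 43, 60, 69, 76, 82, 121, 128, 142, 154] → cuts [8, 35, 47, 64, 73, 80, 86, 125, 132, 146, 158]

All cut coordinates (distinct, sorted): [8, 14, 18, 28, 35, 47, 64, 73, 80, 86, 96, 103, 112, 120, 123, 125, 132, 146, 158]

Fragments:
  [0,8): 8 bp
  [8,14): 6 bp
  [14,18): 4 bp
  [18,28): 10 bp
  [28,35): 7 bp
  [35,47): 12 bp
  [47,64): 17 bp
  [64,73): 9 bp
  [73,80): 7 bp
  [80,86): 6 bp
  [86,96): 10 bp
  [96,103): 7 bp
  [103,112): 9 bp
  [112,120): 8 bp
  [120,123): 3 bp
  [123,125): 2 bp
  [125,132): 7 bp
  [132,146): 14 bp
  [146,158): 12 bp
  [158,162): 4 bp

[2,3,4,4,6,6,7,7,7,7,8,8,9,9,10,10,12,12,14,17]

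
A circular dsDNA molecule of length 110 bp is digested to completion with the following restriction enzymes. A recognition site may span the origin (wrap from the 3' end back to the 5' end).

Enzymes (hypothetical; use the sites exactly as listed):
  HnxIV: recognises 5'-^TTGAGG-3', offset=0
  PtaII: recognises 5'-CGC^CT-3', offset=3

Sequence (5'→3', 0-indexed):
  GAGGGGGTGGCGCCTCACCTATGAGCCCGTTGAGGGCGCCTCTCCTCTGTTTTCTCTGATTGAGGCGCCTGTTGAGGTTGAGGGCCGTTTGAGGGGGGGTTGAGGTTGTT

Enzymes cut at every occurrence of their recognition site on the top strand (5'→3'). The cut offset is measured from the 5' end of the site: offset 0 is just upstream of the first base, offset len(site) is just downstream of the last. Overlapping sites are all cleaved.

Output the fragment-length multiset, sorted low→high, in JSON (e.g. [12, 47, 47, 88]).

Scan for sites:
  HnxIV (TTGAGG, off=0): starts [29, 59, 71, 77, 88, 99, 108] → cuts [29, 59, 71, 77, 88, 99, 108]
  PtaII (CGCCT, off=3): starts [10, 36, 65] → cuts [13, 39, 68]

All cut coordinates (distinct, sorted): [13, 29, 39, 59, 68, 71, 77, 88, 99, 108]

Fragments:
  13→29: 16 bp
  29→39: 10 bp
  39→59: 20 bp
  59→68: 9 bp
  68→71: 3 bp
  71→77: 6 bp
  77→88: 11 bp
  88→99: 11 bp
  99→108: 9 bp
  108→13 (wrap): 110-108+13 = 15 bp

[3,6,9,9,10,11,11,15,16,20]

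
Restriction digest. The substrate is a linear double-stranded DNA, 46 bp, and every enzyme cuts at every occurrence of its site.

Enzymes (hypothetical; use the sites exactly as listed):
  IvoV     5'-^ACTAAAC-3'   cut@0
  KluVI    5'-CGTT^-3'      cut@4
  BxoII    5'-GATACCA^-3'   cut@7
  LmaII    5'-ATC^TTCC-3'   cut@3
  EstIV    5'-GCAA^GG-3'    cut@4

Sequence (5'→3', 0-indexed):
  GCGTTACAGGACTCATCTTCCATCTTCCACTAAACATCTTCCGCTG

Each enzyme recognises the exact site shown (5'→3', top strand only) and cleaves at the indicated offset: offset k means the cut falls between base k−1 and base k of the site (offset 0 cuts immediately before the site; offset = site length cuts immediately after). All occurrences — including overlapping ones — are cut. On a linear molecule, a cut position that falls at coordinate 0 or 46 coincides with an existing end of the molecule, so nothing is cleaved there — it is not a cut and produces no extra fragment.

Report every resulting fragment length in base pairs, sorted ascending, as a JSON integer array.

[4,5,7,8,10,12]

Site scan:
  IvoV ACTAAAC/0: at [28] ⇒ [28]
  KluVI CGTT/4: at [1] ⇒ [5]
  BxoII (GATACCA, off=7): no sites
  LmaII ATCTTCC/3: at [14, 21, 35] ⇒ [17, 24, 38]
  EstIV (GCAAGG, off=4): no sites

Pooled cuts: [5, 17, 24, 28, 38]

Fragment lengths:
  [0,5): 5 bp
  [5,17): 12 bp
  [17,24): 7 bp
  [24,28): 4 bp
  [28,38): 10 bp
  [38,46): 8 bp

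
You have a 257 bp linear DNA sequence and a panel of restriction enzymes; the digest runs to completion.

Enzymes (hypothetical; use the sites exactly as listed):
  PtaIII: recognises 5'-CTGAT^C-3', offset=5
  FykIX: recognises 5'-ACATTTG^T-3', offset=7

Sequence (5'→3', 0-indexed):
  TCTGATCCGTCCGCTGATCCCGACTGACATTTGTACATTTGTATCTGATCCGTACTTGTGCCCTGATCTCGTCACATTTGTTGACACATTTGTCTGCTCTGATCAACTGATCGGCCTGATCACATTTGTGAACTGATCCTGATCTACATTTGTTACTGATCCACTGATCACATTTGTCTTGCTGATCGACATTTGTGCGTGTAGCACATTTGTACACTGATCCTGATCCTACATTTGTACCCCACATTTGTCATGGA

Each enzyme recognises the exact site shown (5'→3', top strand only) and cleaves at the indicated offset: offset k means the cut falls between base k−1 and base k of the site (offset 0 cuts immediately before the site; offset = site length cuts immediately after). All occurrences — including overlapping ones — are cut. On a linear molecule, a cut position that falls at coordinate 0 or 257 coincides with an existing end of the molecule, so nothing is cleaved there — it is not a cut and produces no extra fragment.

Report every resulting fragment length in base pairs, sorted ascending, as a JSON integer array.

Per-enzyme occurrences:
  PtaIII CTGATC/5: at [1, 13, 44, 62, 98, 106, 115, 132, 138, 155, 163, 181, 216, 222] ⇒ [6, 18, 49, 67, 103, 111, 120, 137, 143, 160, 168, 186, 221, 227]
  FykIX ACATTTGT/7: at [26, 34, 73, 85, 121, 145, 169, 188, 205, 230, 243] ⇒ [33, 41, 80, 92, 128, 152, 176, 195, 212, 237, 250]

Pooled cuts: [6, 18, 33, 41, 49, 67, 80, 92, 103, 111, 120, 128, 137, 143, 152, 160, 168, 176, 186, 195, 212, 221, 227, 237, 250]

Fragment lengths:
  [0,6): 6 bp
  [6,18): 12 bp
  [18,33): 15 bp
  [33,41): 8 bp
  [41,49): 8 bp
  [49,67): 18 bp
  [67,80): 13 bp
  [80,92): 12 bp
  [92,103): 11 bp
  [103,111): 8 bp
  [111,120): 9 bp
  [120,128): 8 bp
  [128,137): 9 bp
  [137,143): 6 bp
  [143,152): 9 bp
  [152,160): 8 bp
  [160,168): 8 bp
  [168,176): 8 bp
  [176,186): 10 bp
  [186,195): 9 bp
  [195,212): 17 bp
  [212,221): 9 bp
  [221,227): 6 bp
  [227,237): 10 bp
  [237,250): 13 bp
  [250,257): 7 bp

[6,6,6,7,8,8,8,8,8,8,8,9,9,9,9,9,10,10,11,12,12,13,13,15,17,18]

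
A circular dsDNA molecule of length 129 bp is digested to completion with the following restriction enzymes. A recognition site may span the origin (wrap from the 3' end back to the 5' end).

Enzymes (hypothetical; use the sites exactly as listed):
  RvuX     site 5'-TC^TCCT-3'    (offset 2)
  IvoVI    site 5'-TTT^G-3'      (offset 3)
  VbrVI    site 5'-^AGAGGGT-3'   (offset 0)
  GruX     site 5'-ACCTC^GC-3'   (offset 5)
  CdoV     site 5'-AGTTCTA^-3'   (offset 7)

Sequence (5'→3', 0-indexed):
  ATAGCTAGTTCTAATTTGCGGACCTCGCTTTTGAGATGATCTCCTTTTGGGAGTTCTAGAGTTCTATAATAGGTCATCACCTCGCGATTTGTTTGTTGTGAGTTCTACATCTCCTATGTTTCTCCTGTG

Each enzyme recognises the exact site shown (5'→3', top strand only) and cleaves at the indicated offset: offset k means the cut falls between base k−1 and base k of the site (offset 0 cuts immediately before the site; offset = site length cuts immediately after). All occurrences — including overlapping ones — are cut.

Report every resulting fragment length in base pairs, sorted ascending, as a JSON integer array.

[4,4,4,6,7,7,8,9,9,10,11,13,17,20]

Per-enzyme occurrences:
  RvuX (TCTCCT, off=2): starts [39, 109, 120] → cuts [41, 111, 122]
  IvoVI (TTTG, off=3): starts [14, 29, 45, 87, 91] → cuts [17, 32, 48, 90, 94]
  VbrVI (AGAGGGT, off=0): no sites
  GruX (ACCTCGC, off=5): starts [21, 78] → cuts [26, 83]
  CdoV (AGTTCTA, off=7): starts [6, 51, 59, 100] → cuts [13, 58, 66, 107]

Pooled cuts: [13, 17, 26, 32, 41, 48, 58, 66, 83, 90, 94, 107, 111, 122]

Fragment lengths:
  13→17: 4 bp
  17→26: 9 bp
  26→32: 6 bp
  32→41: 9 bp
  41→48: 7 bp
  48→58: 10 bp
  58→66: 8 bp
  66→83: 17 bp
  83→90: 7 bp
  90→94: 4 bp
  94→107: 13 bp
  107→111: 4 bp
  111→122: 11 bp
  122→13 (wrap): 129-122+13 = 20 bp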